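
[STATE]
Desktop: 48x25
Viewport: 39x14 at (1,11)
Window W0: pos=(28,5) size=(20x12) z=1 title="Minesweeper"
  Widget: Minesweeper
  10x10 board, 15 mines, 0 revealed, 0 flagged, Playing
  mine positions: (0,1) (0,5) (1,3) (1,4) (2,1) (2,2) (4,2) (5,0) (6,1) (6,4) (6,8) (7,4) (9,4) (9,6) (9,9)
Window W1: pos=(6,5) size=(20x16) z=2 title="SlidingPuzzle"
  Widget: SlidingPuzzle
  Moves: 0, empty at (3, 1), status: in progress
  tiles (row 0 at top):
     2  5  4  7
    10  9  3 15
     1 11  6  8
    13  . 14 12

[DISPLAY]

     ┃│ 10 │  9 │  3 │ 1┃  ┃■■■■■■■■■■ 
     ┃├────┼────┼────┼──┃  ┃■■■■■■■■■■ 
     ┃│  1 │ 11 │  6 │  ┃  ┃■■■■■■■■■■ 
     ┃├────┼────┼────┼──┃  ┃■■■■■■■■■■ 
     ┃│ 13 │    │ 14 │ 1┃  ┃■■■■■■■■■■ 
     ┃└────┴────┴────┴──┃  ┗━━━━━━━━━━━
     ┃Moves: 0          ┃              
     ┃                  ┃              
     ┃                  ┃              
     ┗━━━━━━━━━━━━━━━━━━┛              
                                       
                                       
                                       
                                       


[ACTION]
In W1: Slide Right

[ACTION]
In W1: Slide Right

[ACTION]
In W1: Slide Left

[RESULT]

     ┃│ 10 │  9 │  3 │ 1┃  ┃■■■■■■■■■■ 
     ┃├────┼────┼────┼──┃  ┃■■■■■■■■■■ 
     ┃│  1 │ 11 │  6 │  ┃  ┃■■■■■■■■■■ 
     ┃├────┼────┼────┼──┃  ┃■■■■■■■■■■ 
     ┃│ 13 │    │ 14 │ 1┃  ┃■■■■■■■■■■ 
     ┃└────┴────┴────┴──┃  ┗━━━━━━━━━━━
     ┃Moves: 2          ┃              
     ┃                  ┃              
     ┃                  ┃              
     ┗━━━━━━━━━━━━━━━━━━┛              
                                       
                                       
                                       
                                       


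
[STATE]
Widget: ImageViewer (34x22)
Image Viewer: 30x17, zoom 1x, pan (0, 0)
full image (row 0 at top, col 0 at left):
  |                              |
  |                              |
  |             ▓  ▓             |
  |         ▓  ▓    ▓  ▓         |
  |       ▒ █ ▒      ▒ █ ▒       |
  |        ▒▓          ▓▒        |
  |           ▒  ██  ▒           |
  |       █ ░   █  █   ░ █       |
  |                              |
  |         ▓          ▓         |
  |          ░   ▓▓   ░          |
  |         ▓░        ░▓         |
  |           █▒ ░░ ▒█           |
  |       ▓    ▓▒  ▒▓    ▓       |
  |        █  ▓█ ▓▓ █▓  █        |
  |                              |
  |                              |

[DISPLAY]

                                  
                                  
             ▓  ▓                 
         ▓  ▓    ▓  ▓             
       ▒ █ ▒      ▒ █ ▒           
        ▒▓          ▓▒            
           ▒  ██  ▒               
       █ ░   █  █   ░ █           
                                  
         ▓          ▓             
          ░   ▓▓   ░              
         ▓░        ░▓             
           █▒ ░░ ▒█               
       ▓    ▓▒  ▒▓    ▓           
        █  ▓█ ▓▓ █▓  █            
                                  
                                  
                                  
                                  
                                  
                                  
                                  


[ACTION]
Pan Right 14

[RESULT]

                                  
                                  
  ▓                               
   ▓  ▓                           
    ▒ █ ▒                         
      ▓▒                          
██  ▒                             
  █   ░ █                         
                                  
      ▓                           
▓▓   ░                            
     ░▓                           
░░ ▒█                             
  ▒▓    ▓                         
▓▓ █▓  █                          
                                  
                                  
                                  
                                  
                                  
                                  
                                  


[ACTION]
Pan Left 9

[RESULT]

                                  
                                  
        ▓  ▓                      
    ▓  ▓    ▓  ▓                  
  ▒ █ ▒      ▒ █ ▒                
   ▒▓          ▓▒                 
      ▒  ██  ▒                    
  █ ░   █  █   ░ █                
                                  
    ▓          ▓                  
     ░   ▓▓   ░                   
    ▓░        ░▓                  
      █▒ ░░ ▒█                    
  ▓    ▓▒  ▒▓    ▓                
   █  ▓█ ▓▓ █▓  █                 
                                  
                                  
                                  
                                  
                                  
                                  
                                  


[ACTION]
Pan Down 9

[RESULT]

    ▓          ▓                  
     ░   ▓▓   ░                   
    ▓░        ░▓                  
      █▒ ░░ ▒█                    
  ▓    ▓▒  ▒▓    ▓                
   █  ▓█ ▓▓ █▓  █                 
                                  
                                  
                                  
                                  
                                  
                                  
                                  
                                  
                                  
                                  
                                  
                                  
                                  
                                  
                                  
                                  


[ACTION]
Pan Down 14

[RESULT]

                                  
                                  
                                  
                                  
                                  
                                  
                                  
                                  
                                  
                                  
                                  
                                  
                                  
                                  
                                  
                                  
                                  
                                  
                                  
                                  
                                  
                                  


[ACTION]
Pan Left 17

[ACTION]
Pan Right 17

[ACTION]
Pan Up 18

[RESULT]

   ▓▒                             
 ▒                                
   ░ █                            
                                  
   ▓                              
  ░                               
  ░▓                              
▒█                                
▓    ▓                            
█▓  █                             
                                  
                                  
                                  
                                  
                                  
                                  
                                  
                                  
                                  
                                  
                                  
                                  


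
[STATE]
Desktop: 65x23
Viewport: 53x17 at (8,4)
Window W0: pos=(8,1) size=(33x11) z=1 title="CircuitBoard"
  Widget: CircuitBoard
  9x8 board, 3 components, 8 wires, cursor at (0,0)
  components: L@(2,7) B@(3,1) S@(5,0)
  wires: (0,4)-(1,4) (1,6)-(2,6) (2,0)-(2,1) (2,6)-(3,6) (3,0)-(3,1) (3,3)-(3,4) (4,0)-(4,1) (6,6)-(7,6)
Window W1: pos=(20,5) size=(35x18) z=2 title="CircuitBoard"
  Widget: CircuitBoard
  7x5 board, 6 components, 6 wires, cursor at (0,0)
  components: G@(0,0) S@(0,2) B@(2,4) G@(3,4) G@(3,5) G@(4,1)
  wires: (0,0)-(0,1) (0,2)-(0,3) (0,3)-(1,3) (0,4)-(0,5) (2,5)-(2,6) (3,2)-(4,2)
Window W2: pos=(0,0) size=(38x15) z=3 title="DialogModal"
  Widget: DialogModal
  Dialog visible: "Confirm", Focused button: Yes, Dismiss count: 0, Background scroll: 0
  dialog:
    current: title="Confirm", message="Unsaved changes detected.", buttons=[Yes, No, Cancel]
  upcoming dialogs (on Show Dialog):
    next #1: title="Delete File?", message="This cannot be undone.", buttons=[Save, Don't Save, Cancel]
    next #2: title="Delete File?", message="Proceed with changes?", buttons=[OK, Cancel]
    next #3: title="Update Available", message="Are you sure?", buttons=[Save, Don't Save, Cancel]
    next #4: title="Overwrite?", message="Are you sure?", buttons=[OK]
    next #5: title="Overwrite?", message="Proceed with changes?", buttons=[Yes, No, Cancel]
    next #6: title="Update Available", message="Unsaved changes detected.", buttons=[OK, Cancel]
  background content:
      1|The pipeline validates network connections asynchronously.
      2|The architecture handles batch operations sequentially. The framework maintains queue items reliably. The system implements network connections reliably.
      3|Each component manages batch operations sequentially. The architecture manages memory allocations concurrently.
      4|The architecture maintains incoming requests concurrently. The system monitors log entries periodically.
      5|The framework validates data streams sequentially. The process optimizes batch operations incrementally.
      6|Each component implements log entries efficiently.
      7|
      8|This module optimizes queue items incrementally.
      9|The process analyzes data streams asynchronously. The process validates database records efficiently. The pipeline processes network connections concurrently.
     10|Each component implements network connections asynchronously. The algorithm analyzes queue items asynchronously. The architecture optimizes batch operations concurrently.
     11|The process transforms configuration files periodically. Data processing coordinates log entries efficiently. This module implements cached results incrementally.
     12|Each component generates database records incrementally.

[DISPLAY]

hitecture handles batch opera┃  ┃                    
mponent manages batch operati┃━━━━━━━━━━━━━━━━┓      
────────────────────────┐ing ┃                ┃      
       Confirm          │eams┃────────────────┨      
saved changes detected. │trie┃                ┃      
 [Yes]  No   Cancel     │    ┃   · ─ ·        ┃      
────────────────────────┘s in┃                ┃      
cess analyzes data streams as┃                ┃      
mponent implements network co┃                ┃      
cess transforms configuration┃   B   · ─ ·    ┃      
━━━━━━━━━━━━━━━━━━━━━━━━━━━━━┛                ┃      
            ┃3           ·       G   G        ┃      
            ┃            │                    ┃      
            ┃4       G   ·                    ┃      
            ┃Cursor: (0,0)                    ┃      
            ┃                                 ┃      
            ┃                                 ┃      


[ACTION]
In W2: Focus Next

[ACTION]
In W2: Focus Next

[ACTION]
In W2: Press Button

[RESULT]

hitecture handles batch opera┃  ┃                    
mponent manages batch operati┃━━━━━━━━━━━━━━━━┓      
hitecture maintains incoming ┃                ┃      
mework validates data streams┃────────────────┨      
mponent implements log entrie┃                ┃      
                             ┃   · ─ ·        ┃      
dule optimizes queue items in┃                ┃      
cess analyzes data streams as┃                ┃      
mponent implements network co┃                ┃      
cess transforms configuration┃   B   · ─ ·    ┃      
━━━━━━━━━━━━━━━━━━━━━━━━━━━━━┛                ┃      
            ┃3           ·       G   G        ┃      
            ┃            │                    ┃      
            ┃4       G   ·                    ┃      
            ┃Cursor: (0,0)                    ┃      
            ┃                                 ┃      
            ┃                                 ┃      


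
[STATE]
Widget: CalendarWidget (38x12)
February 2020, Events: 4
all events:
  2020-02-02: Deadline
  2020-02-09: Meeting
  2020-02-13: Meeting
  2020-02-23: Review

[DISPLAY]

            February 2020             
Mo Tu We Th Fr Sa Su                  
                1  2*                 
 3  4  5  6  7  8  9*                 
10 11 12 13* 14 15 16                 
17 18 19 20 21 22 23*                 
24 25 26 27 28 29                     
                                      
                                      
                                      
                                      
                                      


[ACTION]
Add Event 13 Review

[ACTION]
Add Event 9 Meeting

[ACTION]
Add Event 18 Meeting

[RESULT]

            February 2020             
Mo Tu We Th Fr Sa Su                  
                1  2*                 
 3  4  5  6  7  8  9*                 
10 11 12 13* 14 15 16                 
17 18* 19 20 21 22 23*                
24 25 26 27 28 29                     
                                      
                                      
                                      
                                      
                                      


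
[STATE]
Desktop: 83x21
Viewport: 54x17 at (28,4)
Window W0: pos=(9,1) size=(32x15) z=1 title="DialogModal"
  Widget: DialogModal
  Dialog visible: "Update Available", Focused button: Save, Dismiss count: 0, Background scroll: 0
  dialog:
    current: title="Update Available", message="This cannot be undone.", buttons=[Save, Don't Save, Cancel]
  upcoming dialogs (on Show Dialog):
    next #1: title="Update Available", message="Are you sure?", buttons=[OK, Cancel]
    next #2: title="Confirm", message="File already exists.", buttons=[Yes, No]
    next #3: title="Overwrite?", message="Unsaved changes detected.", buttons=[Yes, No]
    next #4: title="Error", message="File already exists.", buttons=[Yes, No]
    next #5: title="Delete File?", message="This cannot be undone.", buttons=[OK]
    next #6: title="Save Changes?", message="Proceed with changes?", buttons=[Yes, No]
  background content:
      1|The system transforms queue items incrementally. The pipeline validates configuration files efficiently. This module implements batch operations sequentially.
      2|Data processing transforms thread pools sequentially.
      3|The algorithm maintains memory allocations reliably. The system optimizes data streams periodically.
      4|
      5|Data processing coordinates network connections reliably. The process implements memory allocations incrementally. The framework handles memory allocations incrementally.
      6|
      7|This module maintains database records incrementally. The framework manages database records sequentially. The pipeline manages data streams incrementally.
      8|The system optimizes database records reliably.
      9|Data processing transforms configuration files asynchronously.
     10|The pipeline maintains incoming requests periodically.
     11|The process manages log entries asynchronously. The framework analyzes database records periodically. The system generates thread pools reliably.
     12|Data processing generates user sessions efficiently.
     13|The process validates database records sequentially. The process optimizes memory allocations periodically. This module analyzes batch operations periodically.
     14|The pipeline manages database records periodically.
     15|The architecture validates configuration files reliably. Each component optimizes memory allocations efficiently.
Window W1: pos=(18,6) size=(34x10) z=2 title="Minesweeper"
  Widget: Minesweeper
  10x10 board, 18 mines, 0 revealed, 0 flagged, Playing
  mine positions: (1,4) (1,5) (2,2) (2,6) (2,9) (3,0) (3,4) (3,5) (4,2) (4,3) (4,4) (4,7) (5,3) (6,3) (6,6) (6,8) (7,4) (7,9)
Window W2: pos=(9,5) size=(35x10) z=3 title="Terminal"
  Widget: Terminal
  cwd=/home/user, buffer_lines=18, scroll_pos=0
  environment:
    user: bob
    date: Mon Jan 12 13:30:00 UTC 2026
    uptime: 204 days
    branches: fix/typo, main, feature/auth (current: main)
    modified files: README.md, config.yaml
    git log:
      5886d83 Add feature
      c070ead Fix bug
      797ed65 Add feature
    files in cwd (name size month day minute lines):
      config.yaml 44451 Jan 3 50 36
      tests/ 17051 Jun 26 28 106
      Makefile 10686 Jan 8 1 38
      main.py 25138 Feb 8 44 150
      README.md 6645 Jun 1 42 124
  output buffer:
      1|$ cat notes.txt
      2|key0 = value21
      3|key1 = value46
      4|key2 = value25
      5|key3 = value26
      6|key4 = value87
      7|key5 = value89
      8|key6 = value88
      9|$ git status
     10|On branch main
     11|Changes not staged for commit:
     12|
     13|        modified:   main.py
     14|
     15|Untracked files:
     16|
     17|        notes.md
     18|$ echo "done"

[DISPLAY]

rms queue it┃                                         
━━━━━━━━━━━━━━━┓                                      
               ┃━━━━━━━┓                              
───────────────┨       ┃                              
               ┃───────┨                              
               ┃       ┃                              
               ┃       ┃                              
               ┃       ┃                              
               ┃       ┃                              
               ┃       ┃                              
━━━━━━━━━━━━━━━┛       ┃                              
━━━━━━━━━━━━━━━━━━━━━━━┛                              
                                                      
                                                      
                                                      
                                                      
                                                      


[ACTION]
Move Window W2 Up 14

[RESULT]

               ┃                                      
               ┃                                      
               ┃━━━━━━━┓                              
               ┃       ┃                              
               ┃───────┨                              
━━━━━━━━━━━━━━━┛       ┃                              
■                      ┃                              
■                      ┃                              
■                      ┃                              
■                      ┃                              
■                      ┃                              
━━━━━━━━━━━━━━━━━━━━━━━┛                              
                                                      
                                                      
                                                      
                                                      
                                                      


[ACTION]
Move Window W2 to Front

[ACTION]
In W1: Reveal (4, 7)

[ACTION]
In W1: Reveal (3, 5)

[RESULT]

               ┃                                      
               ┃                                      
               ┃━━━━━━━┓                              
               ┃       ┃                              
               ┃───────┨                              
━━━━━━━━━━━━━━━┛       ┃                              
■                      ┃                              
✹                      ┃                              
■                      ┃                              
■                      ┃                              
■                      ┃                              
━━━━━━━━━━━━━━━━━━━━━━━┛                              
                                                      
                                                      
                                                      
                                                      
                                                      


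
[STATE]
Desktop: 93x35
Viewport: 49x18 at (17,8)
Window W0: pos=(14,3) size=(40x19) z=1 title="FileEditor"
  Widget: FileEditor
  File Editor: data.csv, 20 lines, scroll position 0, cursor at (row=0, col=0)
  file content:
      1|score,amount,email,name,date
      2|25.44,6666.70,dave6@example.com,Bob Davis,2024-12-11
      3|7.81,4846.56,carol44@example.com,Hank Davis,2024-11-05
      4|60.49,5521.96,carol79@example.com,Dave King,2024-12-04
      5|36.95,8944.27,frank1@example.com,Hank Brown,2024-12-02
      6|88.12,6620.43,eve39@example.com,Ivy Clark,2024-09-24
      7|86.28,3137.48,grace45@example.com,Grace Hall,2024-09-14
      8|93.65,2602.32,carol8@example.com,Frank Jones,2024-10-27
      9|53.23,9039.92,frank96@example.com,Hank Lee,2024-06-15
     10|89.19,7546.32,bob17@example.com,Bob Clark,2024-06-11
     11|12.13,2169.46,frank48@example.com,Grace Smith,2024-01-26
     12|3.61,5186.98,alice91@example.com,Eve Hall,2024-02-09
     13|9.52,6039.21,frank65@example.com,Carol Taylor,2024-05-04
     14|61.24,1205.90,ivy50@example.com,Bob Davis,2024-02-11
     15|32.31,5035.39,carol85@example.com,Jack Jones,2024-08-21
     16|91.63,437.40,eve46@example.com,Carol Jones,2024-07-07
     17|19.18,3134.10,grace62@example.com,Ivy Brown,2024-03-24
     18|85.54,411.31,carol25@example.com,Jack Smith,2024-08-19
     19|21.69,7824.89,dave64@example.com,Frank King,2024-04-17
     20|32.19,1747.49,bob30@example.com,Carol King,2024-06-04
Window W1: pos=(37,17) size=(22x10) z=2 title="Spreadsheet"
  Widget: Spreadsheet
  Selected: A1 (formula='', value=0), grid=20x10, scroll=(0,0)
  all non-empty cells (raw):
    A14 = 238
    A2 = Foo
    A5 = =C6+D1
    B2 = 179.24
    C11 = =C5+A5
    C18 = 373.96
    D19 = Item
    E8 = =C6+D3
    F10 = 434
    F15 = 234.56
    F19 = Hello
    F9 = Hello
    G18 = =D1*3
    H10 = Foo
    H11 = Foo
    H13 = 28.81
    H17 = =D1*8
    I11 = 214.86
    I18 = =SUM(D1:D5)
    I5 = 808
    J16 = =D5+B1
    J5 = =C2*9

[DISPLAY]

81,4846.56,carol44@example.com,Hank░┃            
.49,5521.96,carol79@example.com,Dav░┃            
.95,8944.27,frank1@example.com,Hank░┃            
.12,6620.43,eve39@example.com,Ivy C░┃            
.28,3137.48,grace45@example.com,Gra░┃            
.65,2602.32,carol8@example.com,Fran░┃            
.23,9039.92,frank96@example.com,Han░┃            
.19,7546.32,bob17@example.com,Bob C░┃            
.13,2169.46,frank48@example.com,Gra░┃            
61,5186.98,alice91@e┏━━━━━━━━━━━━━━━━━━━━┓       
52,6039.21,frank65@e┃ Spreadsheet        ┃       
.24,1205.90,ivy50@ex┠────────────────────┨       
.31,5035.39,carol85@┃A1:                 ┃       
━━━━━━━━━━━━━━━━━━━━┃       A       B    ┃       
                    ┃--------------------┃       
                    ┃  1      [0]       0┃       
                    ┃  2 Foo       179.24┃       
                    ┃  3        0       0┃       


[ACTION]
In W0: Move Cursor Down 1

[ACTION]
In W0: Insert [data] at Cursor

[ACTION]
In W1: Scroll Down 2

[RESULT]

81,4846.56,carol44@example.com,Hank░┃            
.49,5521.96,carol79@example.com,Dav░┃            
.95,8944.27,frank1@example.com,Hank░┃            
.12,6620.43,eve39@example.com,Ivy C░┃            
.28,3137.48,grace45@example.com,Gra░┃            
.65,2602.32,carol8@example.com,Fran░┃            
.23,9039.92,frank96@example.com,Han░┃            
.19,7546.32,bob17@example.com,Bob C░┃            
.13,2169.46,frank48@example.com,Gra░┃            
61,5186.98,alice91@e┏━━━━━━━━━━━━━━━━━━━━┓       
52,6039.21,frank65@e┃ Spreadsheet        ┃       
.24,1205.90,ivy50@ex┠────────────────────┨       
.31,5035.39,carol85@┃A1:                 ┃       
━━━━━━━━━━━━━━━━━━━━┃       A       B    ┃       
                    ┃--------------------┃       
                    ┃  3        0       0┃       
                    ┃  4        0       0┃       
                    ┃  5        0       0┃       


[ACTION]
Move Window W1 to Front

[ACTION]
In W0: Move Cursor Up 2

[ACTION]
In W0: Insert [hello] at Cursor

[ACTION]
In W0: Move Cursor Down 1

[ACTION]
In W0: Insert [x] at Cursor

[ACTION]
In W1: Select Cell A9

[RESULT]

81,4846.56,carol44@example.com,Hank░┃            
.49,5521.96,carol79@example.com,Dav░┃            
.95,8944.27,frank1@example.com,Hank░┃            
.12,6620.43,eve39@example.com,Ivy C░┃            
.28,3137.48,grace45@example.com,Gra░┃            
.65,2602.32,carol8@example.com,Fran░┃            
.23,9039.92,frank96@example.com,Han░┃            
.19,7546.32,bob17@example.com,Bob C░┃            
.13,2169.46,frank48@example.com,Gra░┃            
61,5186.98,alice91@e┏━━━━━━━━━━━━━━━━━━━━┓       
52,6039.21,frank65@e┃ Spreadsheet        ┃       
.24,1205.90,ivy50@ex┠────────────────────┨       
.31,5035.39,carol85@┃A9:                 ┃       
━━━━━━━━━━━━━━━━━━━━┃       A       B    ┃       
                    ┃--------------------┃       
                    ┃  3        0       0┃       
                    ┃  4        0       0┃       
                    ┃  5        0       0┃       


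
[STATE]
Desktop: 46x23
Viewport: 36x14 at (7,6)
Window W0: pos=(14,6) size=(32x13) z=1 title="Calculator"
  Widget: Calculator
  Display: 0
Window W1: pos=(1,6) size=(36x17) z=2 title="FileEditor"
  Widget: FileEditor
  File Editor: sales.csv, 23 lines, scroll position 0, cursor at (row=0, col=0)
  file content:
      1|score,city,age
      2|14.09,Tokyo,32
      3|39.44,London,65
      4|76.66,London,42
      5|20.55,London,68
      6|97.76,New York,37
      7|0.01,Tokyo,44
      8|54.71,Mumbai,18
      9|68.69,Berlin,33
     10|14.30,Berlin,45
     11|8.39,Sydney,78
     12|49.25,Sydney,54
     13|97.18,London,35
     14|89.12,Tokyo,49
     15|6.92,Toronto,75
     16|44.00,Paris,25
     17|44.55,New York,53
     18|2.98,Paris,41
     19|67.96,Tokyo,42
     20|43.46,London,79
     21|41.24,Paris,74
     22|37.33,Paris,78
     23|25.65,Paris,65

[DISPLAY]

━━━━━━━━━━━━━━━━━━━━━━━━━━━━━┓━━━━━━
Editor                       ┃      
─────────────────────────────┨──────
,city,age                   ▲┃      
,Tokyo,32                   █┃      
,London,65                  ░┃      
,London,42                  ░┃      
,London,68                  ░┃      
,New York,37                ░┃      
Tokyo,44                    ░┃      
,Mumbai,18                  ░┃      
,Berlin,33                  ░┃      
,Berlin,45                  ░┃━━━━━━
Sydney,78                   ░┃      


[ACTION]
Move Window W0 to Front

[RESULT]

━━━━━━━┏━━━━━━━━━━━━━━━━━━━━━━━━━━━━
Editor ┃ Calculator                 
───────┠────────────────────────────
,city,a┃                            
,Tokyo,┃┌───┬───┬───┬───┐           
,London┃│ 7 │ 8 │ 9 │ ÷ │           
,London┃├───┼───┼───┼───┤           
,London┃│ 4 │ 5 │ 6 │ × │           
,New Yo┃├───┼───┼───┼───┤           
Tokyo,4┃│ 1 │ 2 │ 3 │ - │           
,Mumbai┃├───┼───┼───┼───┤           
,Berlin┃│ 0 │ . │ = │ + │           
,Berlin┗━━━━━━━━━━━━━━━━━━━━━━━━━━━━
Sydney,78                   ░┃      


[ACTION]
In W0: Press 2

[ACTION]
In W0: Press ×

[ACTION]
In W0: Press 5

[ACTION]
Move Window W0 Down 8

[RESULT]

━━━━━━━━━━━━━━━━━━━━━━━━━━━━━┓      
Editor                       ┃      
─────────────────────────────┨      
,city,age                   ▲┃      
,Tokyo,┏━━━━━━━━━━━━━━━━━━━━━━━━━━━━
,London┃ Calculator                 
,London┠────────────────────────────
,London┃                            
,New Yo┃┌───┬───┬───┬───┐           
Tokyo,4┃│ 7 │ 8 │ 9 │ ÷ │           
,Mumbai┃├───┼───┼───┼───┤           
,Berlin┃│ 4 │ 5 │ 6 │ × │           
,Berlin┃├───┼───┼───┼───┤           
Sydney,┃│ 1 │ 2 │ 3 │ - │           


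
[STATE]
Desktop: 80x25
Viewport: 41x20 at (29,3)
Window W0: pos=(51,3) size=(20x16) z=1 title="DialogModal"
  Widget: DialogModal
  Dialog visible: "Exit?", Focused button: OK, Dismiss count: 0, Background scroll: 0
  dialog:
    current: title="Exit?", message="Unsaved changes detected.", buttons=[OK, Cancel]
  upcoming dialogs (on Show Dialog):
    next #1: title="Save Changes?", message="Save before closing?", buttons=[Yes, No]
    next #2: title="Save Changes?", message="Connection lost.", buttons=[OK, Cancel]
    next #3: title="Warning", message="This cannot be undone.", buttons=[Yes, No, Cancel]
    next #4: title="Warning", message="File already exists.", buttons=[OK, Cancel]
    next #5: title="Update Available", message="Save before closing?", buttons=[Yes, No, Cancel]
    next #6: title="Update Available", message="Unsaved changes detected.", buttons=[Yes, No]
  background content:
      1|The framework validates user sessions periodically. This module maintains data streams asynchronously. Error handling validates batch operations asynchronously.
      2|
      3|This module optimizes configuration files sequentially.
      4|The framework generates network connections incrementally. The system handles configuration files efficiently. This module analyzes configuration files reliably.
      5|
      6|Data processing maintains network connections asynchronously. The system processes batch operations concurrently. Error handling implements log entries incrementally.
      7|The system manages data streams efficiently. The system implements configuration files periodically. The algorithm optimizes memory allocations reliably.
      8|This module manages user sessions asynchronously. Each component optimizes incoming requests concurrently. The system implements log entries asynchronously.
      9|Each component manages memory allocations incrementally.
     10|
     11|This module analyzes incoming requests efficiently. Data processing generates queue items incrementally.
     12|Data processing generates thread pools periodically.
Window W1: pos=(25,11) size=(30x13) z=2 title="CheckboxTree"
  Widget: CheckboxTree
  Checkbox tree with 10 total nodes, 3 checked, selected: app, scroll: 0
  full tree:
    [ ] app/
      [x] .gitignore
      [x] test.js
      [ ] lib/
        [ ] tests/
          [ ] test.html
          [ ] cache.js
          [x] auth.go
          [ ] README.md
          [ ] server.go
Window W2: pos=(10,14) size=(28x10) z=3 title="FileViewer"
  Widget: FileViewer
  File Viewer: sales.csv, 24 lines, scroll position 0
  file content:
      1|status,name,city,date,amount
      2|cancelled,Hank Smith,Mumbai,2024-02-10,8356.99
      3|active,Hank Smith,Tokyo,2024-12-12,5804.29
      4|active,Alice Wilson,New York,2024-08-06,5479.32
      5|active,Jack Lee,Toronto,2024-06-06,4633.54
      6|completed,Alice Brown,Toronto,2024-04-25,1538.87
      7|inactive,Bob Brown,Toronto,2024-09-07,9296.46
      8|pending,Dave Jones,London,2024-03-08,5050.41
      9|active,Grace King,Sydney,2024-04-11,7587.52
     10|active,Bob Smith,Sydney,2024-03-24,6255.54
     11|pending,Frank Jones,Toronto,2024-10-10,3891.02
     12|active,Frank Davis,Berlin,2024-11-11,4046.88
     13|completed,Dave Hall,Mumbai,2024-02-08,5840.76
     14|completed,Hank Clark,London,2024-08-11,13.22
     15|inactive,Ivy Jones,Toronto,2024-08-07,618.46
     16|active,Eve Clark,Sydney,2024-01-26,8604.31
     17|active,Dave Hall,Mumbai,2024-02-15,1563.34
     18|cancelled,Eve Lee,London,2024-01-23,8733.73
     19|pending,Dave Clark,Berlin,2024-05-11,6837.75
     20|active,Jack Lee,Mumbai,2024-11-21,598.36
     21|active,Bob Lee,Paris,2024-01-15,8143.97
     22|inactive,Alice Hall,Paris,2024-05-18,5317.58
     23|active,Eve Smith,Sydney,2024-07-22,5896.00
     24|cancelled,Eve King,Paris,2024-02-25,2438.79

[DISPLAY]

                      ┏━━━━━━━━━━━━━━━━━━
                      ┃ DialogModal      
                      ┠──────────────────
                      ┃The framework vali
                      ┃                  
                      ┃This module optimi
                      ┃Th┌────────────┐ne
                      ┃  │   Exit?    │  
━━━━━━━━━━━━━━━━━━━━━━━━━┓Unsaved chan│ma
eckboxTree               ┃[OK]  Cancel│es
─────────────────────────┨────────────┘ge
━━━━━━━━┓                ┃h component man
        ┃gnore           ┃               
────────┨js              ┃s module analyz
ate,amo▲┃                ┃a processing ge
th,Mumb█┃ts/             ┃━━━━━━━━━━━━━━━
Tokyo,2░┃est.html        ┃               
n,New Y░┃ache.js         ┃               
ronto,2░┃uth.go          ┃               
own,Tor▼┃EADME.md        ┃               


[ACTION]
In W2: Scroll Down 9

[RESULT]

                      ┏━━━━━━━━━━━━━━━━━━
                      ┃ DialogModal      
                      ┠──────────────────
                      ┃The framework vali
                      ┃                  
                      ┃This module optimi
                      ┃Th┌────────────┐ne
                      ┃  │   Exit?    │  
━━━━━━━━━━━━━━━━━━━━━━━━━┓Unsaved chan│ma
eckboxTree               ┃[OK]  Cancel│es
─────────────────────────┨────────────┘ge
━━━━━━━━┓                ┃h component man
        ┃gnore           ┃               
────────┨js              ┃s module analyz
ydney,2▲┃                ┃a processing ge
s,Toron░┃ts/             ┃━━━━━━━━━━━━━━━
,Berlin░┃est.html        ┃               
l,Mumba█┃ache.js         ┃               
rk,Lond░┃uth.go          ┃               
,Toront▼┃EADME.md        ┃               


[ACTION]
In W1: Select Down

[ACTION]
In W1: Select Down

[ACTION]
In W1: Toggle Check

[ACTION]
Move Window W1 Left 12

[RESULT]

                      ┏━━━━━━━━━━━━━━━━━━
                      ┃ DialogModal      
                      ┠──────────────────
                      ┃The framework vali
                      ┃                  
                      ┃This module optimi
                      ┃Th┌────────────┐ne
                      ┃  │   Exit?    │  
━━━━━━━━━━━━━┓        ┃Da│Unsaved chan│ma
             ┃        ┃Th│[OK]  Cancel│es
─────────────┨        ┃Th└────────────┘ge
━━━━━━━━┓    ┃        ┃Each component man
        ┃    ┃        ┃                  
────────┨    ┃        ┃This module analyz
ydney,2▲┃    ┃        ┃Data processing ge
s,Toron░┃    ┃        ┗━━━━━━━━━━━━━━━━━━
,Berlin░┃    ┃                           
l,Mumba█┃    ┃                           
rk,Lond░┃    ┃                           
,Toront▼┃    ┃                           


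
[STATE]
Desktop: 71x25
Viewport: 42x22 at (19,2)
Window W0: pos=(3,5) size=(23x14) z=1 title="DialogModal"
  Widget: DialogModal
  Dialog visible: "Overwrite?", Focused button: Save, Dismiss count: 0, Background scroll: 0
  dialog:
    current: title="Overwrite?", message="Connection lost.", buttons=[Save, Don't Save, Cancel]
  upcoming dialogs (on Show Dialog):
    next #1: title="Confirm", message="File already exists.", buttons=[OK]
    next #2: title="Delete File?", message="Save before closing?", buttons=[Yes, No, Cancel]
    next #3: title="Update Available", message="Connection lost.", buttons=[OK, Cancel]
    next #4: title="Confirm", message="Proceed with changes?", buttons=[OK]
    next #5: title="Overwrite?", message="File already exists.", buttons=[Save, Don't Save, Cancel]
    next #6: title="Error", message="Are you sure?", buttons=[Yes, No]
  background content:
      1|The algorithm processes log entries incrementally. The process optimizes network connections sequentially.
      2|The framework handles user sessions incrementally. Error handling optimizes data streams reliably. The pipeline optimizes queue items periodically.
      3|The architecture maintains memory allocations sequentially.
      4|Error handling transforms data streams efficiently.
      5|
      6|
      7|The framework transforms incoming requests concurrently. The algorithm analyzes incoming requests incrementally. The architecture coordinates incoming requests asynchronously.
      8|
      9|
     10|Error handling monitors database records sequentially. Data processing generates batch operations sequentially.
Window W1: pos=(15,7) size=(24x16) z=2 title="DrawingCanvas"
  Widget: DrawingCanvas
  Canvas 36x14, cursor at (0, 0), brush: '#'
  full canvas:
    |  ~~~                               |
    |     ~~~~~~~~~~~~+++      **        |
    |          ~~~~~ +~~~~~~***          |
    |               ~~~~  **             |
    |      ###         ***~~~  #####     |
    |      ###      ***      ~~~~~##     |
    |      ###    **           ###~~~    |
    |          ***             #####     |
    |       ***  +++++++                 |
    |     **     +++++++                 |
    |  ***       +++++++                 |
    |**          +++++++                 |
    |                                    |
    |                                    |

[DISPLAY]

                                          
                                          
                                          
━━━━━━┓                                   
      ┃                                   
━━━━━━━━━━━━━━━━━━━┓                      
awingCanvas        ┃                      
───────────────────┨                      
~~                 ┃                      
  ~~~~~~~~~~~~+++  ┃                      
       ~~~~~ +~~~~~┃                      
            ~~~~  *┃                      
   ###         ***~┃                      
   ###      ***    ┃                      
   ###    **       ┃                      
       ***         ┃                      
    ***  +++++++   ┃                      
  **     +++++++   ┃                      
**       +++++++   ┃                      
         +++++++   ┃                      
━━━━━━━━━━━━━━━━━━━┛                      
                                          


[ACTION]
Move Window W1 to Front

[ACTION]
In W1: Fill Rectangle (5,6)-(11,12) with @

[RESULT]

                                          
                                          
                                          
━━━━━━┓                                   
      ┃                                   
━━━━━━━━━━━━━━━━━━━┓                      
awingCanvas        ┃                      
───────────────────┨                      
~~                 ┃                      
  ~~~~~~~~~~~~+++  ┃                      
       ~~~~~ +~~~~~┃                      
            ~~~~  *┃                      
   ###         ***~┃                      
   @@@@@@@  ***    ┃                      
   @@@@@@@**       ┃                      
   @@@@@@@         ┃                      
   @@@@@@@++++++   ┃                      
  *@@@@@@@++++++   ┃                      
** @@@@@@@++++++   ┃                      
   @@@@@@@++++++   ┃                      
━━━━━━━━━━━━━━━━━━━┛                      
                                          


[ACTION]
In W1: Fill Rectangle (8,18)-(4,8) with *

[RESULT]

                                          
                                          
                                          
━━━━━━┓                                   
      ┃                                   
━━━━━━━━━━━━━━━━━━━┓                      
awingCanvas        ┃                      
───────────────────┨                      
~~                 ┃                      
  ~~~~~~~~~~~~+++  ┃                      
       ~~~~~ +~~~~~┃                      
            ~~~~  *┃                      
   ##*************~┃                      
   @@***********   ┃                      
   @@***********   ┃                      
   @@***********   ┃                      
   @@***********   ┃                      
  *@@@@@@@++++++   ┃                      
** @@@@@@@++++++   ┃                      
   @@@@@@@++++++   ┃                      
━━━━━━━━━━━━━━━━━━━┛                      
                                          


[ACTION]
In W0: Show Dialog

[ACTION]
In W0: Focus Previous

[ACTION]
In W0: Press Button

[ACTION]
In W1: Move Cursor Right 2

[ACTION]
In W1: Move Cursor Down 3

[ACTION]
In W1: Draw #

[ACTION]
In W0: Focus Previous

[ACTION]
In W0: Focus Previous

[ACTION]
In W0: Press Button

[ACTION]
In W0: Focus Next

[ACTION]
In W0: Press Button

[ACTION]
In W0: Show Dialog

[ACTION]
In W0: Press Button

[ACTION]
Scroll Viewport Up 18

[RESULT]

                                          
                                          
                                          
                                          
                                          
━━━━━━┓                                   
      ┃                                   
━━━━━━━━━━━━━━━━━━━┓                      
awingCanvas        ┃                      
───────────────────┨                      
~~                 ┃                      
  ~~~~~~~~~~~~+++  ┃                      
       ~~~~~ +~~~~~┃                      
            ~~~~  *┃                      
   ##*************~┃                      
   @@***********   ┃                      
   @@***********   ┃                      
   @@***********   ┃                      
   @@***********   ┃                      
  *@@@@@@@++++++   ┃                      
** @@@@@@@++++++   ┃                      
   @@@@@@@++++++   ┃                      
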